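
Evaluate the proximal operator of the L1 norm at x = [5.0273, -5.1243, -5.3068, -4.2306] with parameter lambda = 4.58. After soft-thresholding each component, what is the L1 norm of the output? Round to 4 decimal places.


Soft-thresholding with lambda = 4.58:
prox(5.0273) = sign(5.0273)*max(|5.0273| - 4.58, 0) = 0.4473
prox(-5.1243) = sign(-5.1243)*max(|-5.1243| - 4.58, 0) = -0.5443
prox(-5.3068) = sign(-5.3068)*max(|-5.3068| - 4.58, 0) = -0.7268
prox(-4.2306) = sign(-4.2306)*max(|-4.2306| - 4.58, 0) = 0.0
prox(x) = [0.4473, -0.5443, -0.7268, 0.0]
||prox(x)||_1 = 0.4473 + 0.5443 + 0.7268 + 0.0 = 1.7184


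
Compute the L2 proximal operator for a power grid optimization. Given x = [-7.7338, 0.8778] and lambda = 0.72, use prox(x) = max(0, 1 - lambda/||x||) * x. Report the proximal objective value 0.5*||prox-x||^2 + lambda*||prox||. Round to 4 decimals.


Step 1: Compute ||x||.
||x|| = 7.7835
Step 2: Compute scaling factor.
scale = max(0, 1 - 0.72/7.7835) = 0.9075
Step 3: prox(x) = [-7.0184, 0.7966]
||prox(x)|| = 7.0635
Step 4: Proximal objective.
0.5*||prox-x||^2 = 0.2592
lambda*||prox|| = 5.0857
Total = 5.3449


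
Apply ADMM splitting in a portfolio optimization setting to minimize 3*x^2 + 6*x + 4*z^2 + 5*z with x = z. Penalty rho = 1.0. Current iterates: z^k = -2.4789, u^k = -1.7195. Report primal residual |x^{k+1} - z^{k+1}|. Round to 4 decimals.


ADMM iteration with rho = 1.0, z^k = -2.4789, u^k = -1.7195
Step 1: x-update.
Minimize 3*x^2 + 6*x + (1.0/2)*(x + 2.4789 - 1.7195)^2
FOC: (2*3 + 1.0)*x = -6 + 1.0*(-2.4789 + 1.7195)
x^{k+1} = -0.9656
Step 2: z-update.
Minimize 4*z^2 + 5*z + (1.0/2)*(-0.9656 - z - 1.7195)^2
FOC: (2*4 + 1.0)*z = -5 + 1.0*(-0.9656 - 1.7195)
z^{k+1} = -0.8539
Step 3: u-update.
u^{k+1} = -1.7195 - 0.9656 + 0.8539 = -1.8312
Step 4: Primal residual = |-0.9656 + 0.8539| = 0.1117


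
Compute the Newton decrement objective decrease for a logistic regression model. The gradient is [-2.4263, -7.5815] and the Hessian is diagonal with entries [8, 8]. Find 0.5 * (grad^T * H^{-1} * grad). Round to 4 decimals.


Step 1: H is diagonal, so H^(-1) * g = [-0.3033, -0.9477].
Step 2: g^T H^(-1) g = sum_i g_i^2 / H_ii
  = (-2.4263)^2/8 + (-7.5815)^2/8
  = 0.7359 + 7.1849 = 7.9208
Step 3: Objective decrease = 0.5 * g^T H^(-1) g = 3.9604


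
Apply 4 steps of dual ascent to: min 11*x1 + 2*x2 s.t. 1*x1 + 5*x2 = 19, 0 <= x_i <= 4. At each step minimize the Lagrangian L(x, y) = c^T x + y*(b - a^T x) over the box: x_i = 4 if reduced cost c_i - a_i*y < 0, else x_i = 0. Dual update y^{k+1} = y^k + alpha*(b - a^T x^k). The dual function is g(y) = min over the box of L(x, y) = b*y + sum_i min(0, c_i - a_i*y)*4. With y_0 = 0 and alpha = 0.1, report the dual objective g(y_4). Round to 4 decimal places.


Dual ascent for LP: min 11*x1 + 2*x2, 1*x1 + 5*x2 = 19, 0 <= x_i <= 4
Step 1: y^k = 0.0, reduced costs: (11.0, 2.0)
  x^k = (0.0, 0.0), subgradient = b - a^T x = 19.0
  y^{k+1} = 0.0 + 0.1*19.0 = 1.9
Step 2: y^k = 1.9, reduced costs: (9.1, -7.5)
  x^k = (0.0, 4.0), subgradient = b - a^T x = -1.0
  y^{k+1} = 1.9 + 0.1*-1.0 = 1.8
Step 3: y^k = 1.8, reduced costs: (9.2, -7.0)
  x^k = (0.0, 4.0), subgradient = b - a^T x = -1.0
  y^{k+1} = 1.8 + 0.1*-1.0 = 1.7
Step 4: y^k = 1.7, reduced costs: (9.3, -6.5)
  x^k = (0.0, 4.0), subgradient = b - a^T x = -1.0
  y^{k+1} = 1.7 + 0.1*-1.0 = 1.6
Dual objective at y_4 = 1.6: reduced costs (9.4, -6.0), box minimizer x = (0.0, 4.0)
g(y_4) = b*y + (c1 - a1*y)*x1 + (c2 - a2*y)*x2 = 19*1.6 + 9.4*0.0 + (-6.0)*4.0 = 30.4 + 0.0 - 24.0 = 6.4


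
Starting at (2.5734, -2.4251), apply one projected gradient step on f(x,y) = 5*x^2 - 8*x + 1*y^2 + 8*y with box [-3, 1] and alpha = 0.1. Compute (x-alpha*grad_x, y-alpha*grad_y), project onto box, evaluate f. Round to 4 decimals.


Step 1: Compute gradient at (2.5734, -2.4251).
grad_x = 2*5*2.5734 - 8 = 17.734
grad_y = 2*1*-2.4251 + 8 = 3.1498
Step 2: Gradient step.
x_raw = 2.5734 - 0.1*17.734 = 0.8
y_raw = -2.4251 - 0.1*3.1498 = -2.7401
Step 3: Project onto [-3, 1].
x_proj = clip(0.8) = 0.8
y_proj = clip(-2.7401) = -2.7401
Step 4: Evaluate f.
f(0.8, -2.7401) = -17.6126


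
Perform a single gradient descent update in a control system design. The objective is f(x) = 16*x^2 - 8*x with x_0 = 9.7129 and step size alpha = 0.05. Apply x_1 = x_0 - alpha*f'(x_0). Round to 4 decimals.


We compute the gradient at x_0 and apply the update.
f'(x) = 32*x - 8
f'(9.7129) = 32*9.7129 - 8 = 302.8128
x_1 = 9.7129 - 0.05*302.8128 = -5.4277


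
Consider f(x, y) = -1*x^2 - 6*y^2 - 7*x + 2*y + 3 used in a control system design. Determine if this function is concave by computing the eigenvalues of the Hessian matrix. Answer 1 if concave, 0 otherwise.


The Hessian of f(x,y) = -1*x^2 - 6*y^2 - 7*x + 2*y + 3 is:
H = [[-2, 0], [0, -12]]
Trace = -2 - 12 = -14
Determinant = -2*-12 - (0)^2 = 24
Discriminant = (-14)^2 - 4*24 = 100.0
Eigenvalues: lambda_1 = -12.0, lambda_2 = -2.0
The function is concave.

1


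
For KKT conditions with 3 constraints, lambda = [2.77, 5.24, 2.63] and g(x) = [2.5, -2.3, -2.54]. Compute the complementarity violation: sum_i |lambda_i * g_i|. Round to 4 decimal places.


KKT complementary slackness check:
lambda_1 * g_1 = 2.77 * 2.5 = 6.925
lambda_2 * g_2 = 5.24 * -2.3 = -12.052
lambda_3 * g_3 = 2.63 * -2.54 = -6.6802
Total violation = 6.925 + 12.052 + 6.6802 = 25.6572


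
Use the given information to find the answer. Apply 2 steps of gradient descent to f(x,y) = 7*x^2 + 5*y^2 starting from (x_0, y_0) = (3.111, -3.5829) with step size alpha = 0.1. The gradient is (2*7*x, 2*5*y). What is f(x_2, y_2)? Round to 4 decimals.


Gradient descent on f(x,y) = 7*x^2 + 5*y^2.
Starting point: (3.111, -3.5829), alpha = 0.1
Step 1: grad_x = 2*7*3.111 = 43.554, grad_y = 2*5*-3.5829 = -35.829
  x_1 = 3.111 - 0.1*43.554 = -1.2444
  y_1 = -3.5829 - 0.1*-35.829 = 0.0
Step 2: grad_x = 2*7*-1.2444 = -17.4216, grad_y = 2*5*0.0 = 0.0
  x_2 = -1.2444 - 0.1*-17.4216 = 0.4978
  y_2 = 0.0 - 0.1*0.0 = 0.0
f(0.4978, 0.0) = 7*0.4978^2 + 5*0.0^2 = 1.7344


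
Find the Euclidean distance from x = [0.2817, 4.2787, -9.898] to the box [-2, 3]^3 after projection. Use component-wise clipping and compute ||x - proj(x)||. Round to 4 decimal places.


Project each component onto [-2, 3].
clip(0.2817) = 0.2817, clip(4.2787) = 3.0, clip(-9.898) = -2.0
Projection = [0.2817, 3.0, -2.0]
Squared diffs: [0.0, 1.6351, 62.3784]
Distance = sqrt(64.0135) = 8.0008


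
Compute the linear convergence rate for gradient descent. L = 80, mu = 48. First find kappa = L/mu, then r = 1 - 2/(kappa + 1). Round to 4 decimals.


Step 1: Compute the condition number.
kappa = L/mu = 80/48 = 1.6667
Step 2: Compute the convergence rate.
r = 1 - 2/(kappa + 1) = 1 - 2*mu/(L + mu) = (L - mu)/(L + mu) = 32/128 = 0.25


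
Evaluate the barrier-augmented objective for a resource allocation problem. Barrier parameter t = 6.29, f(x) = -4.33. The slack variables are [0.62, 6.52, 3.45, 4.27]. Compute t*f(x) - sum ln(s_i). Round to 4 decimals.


Step 1: Compute log-barrier.
ln values: [-0.478, 1.8749, 1.2384, 1.4516]
phi = -(-0.478 + 1.8749 + 1.2384 + 1.4516) = -4.0868
Step 2: Compute augmented objective.
t*f(x) = 6.29*-4.33 = -27.2357
Total = -27.2357 - 4.0868 = -31.3225


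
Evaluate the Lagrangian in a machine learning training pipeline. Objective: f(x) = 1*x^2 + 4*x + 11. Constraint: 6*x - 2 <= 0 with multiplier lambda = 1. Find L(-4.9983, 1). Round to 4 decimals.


Step 1: Evaluate f(x).
f(-4.9983) = 1*(-4.9983)^2 + 4*(-4.9983) + 11 = 15.9898
Step 2: Evaluate g(x).
g(-4.9983) = 6*-4.9983 - 2 = -31.9898
Step 3: Compute Lagrangian.
L = 15.9898 + 1*-31.9898 = -16.0


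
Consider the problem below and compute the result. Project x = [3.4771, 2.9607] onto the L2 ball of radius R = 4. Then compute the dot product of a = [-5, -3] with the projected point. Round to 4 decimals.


Step 1: Compute ||x|| (intermediates to 6 decimals).
||x|| = sqrt(3.4771^2 + 2.9607^2) = 4.566834
Step 2: Project.
Since ||x|| > R, scale = R/||x|| = 4/4.566834 = 0.87588, proj(x) = scale * x
proj(x) = [3.045522, 2.593218]
Step 3: Dot product.
a^T * proj(x) = -5*3.045522 - 3*2.593218 = -23.0073


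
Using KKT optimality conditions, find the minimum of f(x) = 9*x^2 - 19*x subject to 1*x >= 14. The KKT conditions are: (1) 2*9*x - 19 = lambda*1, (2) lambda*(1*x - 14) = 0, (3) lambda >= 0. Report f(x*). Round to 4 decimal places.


Step 1: Try lambda = 0 (constraint inactive).
x_unc = 19/(2*9) = 1.0556
Check: 1*1.0556 = 1.0556 < 14 -- violated!
Step 2: Constraint must be active: 1*x = 14
x* = 14/1 = 14.0
lambda = (2*9*14.0 - 19)/1 = 233.0
Step 3: Compute optimal value.
f(x*) = 9*14.0^2 - 19*14.0 = 1498.0


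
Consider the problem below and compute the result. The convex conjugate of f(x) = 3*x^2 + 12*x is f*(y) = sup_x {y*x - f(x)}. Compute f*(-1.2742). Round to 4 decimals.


f*(y) = sup_x {y*x - a*x^2 - b*x} = sup_x {(y-b)*x - a*x^2}
FOC: (y - b) - 2a*x = 0 => x* = (y - b)/(2a)
x* = (-1.2742 - 12)/(2*3) = -2.2124
f*(-1.2742) = (y-b)^2/(4a) = (-1.2742 - 12)^2/(4*3)
= 176.2044/12 = 14.6837


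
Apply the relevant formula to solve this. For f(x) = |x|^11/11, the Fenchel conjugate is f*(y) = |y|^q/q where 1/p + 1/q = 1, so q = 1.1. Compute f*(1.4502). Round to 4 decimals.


The conjugate exponent q satisfies 1/p + 1/q = 1.
p = 11, so q = 11/(11 - 1) = 1.1
|y|^q = 1.4502^1.1 = 1.5051
f*(1.4502) = 1.5051 / 1.1 = 1.3683


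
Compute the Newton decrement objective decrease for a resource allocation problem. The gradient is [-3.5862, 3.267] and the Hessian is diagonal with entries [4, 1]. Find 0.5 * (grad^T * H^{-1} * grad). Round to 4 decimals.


Step 1: H is diagonal, so H^(-1) * g = [-0.8966, 3.267].
Step 2: g^T H^(-1) g = sum_i g_i^2 / H_ii
  = (-3.5862)^2/4 + (3.267)^2/1
  = 3.2152 + 10.6733 = 13.8885
Step 3: Objective decrease = 0.5 * g^T H^(-1) g = 6.9442


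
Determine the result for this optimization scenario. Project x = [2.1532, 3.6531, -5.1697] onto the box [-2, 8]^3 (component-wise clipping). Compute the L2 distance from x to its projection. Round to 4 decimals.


Project each component onto [-2, 8].
clip(2.1532) = 2.1532, clip(3.6531) = 3.6531, clip(-5.1697) = -2.0
Projection = [2.1532, 3.6531, -2.0]
Squared diffs: [0.0, 0.0, 10.047]
Distance = sqrt(10.047) = 3.1697


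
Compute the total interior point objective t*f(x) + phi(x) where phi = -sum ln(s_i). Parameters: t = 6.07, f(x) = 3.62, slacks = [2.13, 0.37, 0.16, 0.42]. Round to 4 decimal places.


Step 1: Compute log-barrier.
ln values: [0.7561, -0.9943, -1.8326, -0.8675]
phi = -(0.7561 - 0.9943 - 1.8326 - 0.8675) = 2.9382
Step 2: Compute augmented objective.
t*f(x) = 6.07*3.62 = 21.9734
Total = 21.9734 + 2.9382 = 24.9116


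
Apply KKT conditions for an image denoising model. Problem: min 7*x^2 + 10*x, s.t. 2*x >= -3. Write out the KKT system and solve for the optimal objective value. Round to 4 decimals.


Step 1: Try lambda = 0 (constraint inactive).
Stationarity: 2*7*x + 10 = 0
x* = -10/(2*7) = -5/7 = -0.7143 (rounded; the exact value -5/7 is used below)
Check constraint: 2*-0.7143 = -1.4286 >= -3 -- satisfied.
Step 2: Compute optimal value.
f(x*) = 7*(-5/7)^2 + 10*(-5/7) = -3.5714


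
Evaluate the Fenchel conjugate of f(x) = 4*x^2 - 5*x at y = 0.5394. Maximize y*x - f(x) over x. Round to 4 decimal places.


f*(y) = sup_x {y*x - a*x^2 - b*x} = sup_x {(y-b)*x - a*x^2}
FOC: (y - b) - 2a*x = 0 => x* = (y - b)/(2a)
x* = (0.5394 + 5)/(2*4) = 0.6924
f*(0.5394) = (y-b)^2/(4a) = (0.5394 + 5)^2/(4*4)
= 30.685/16 = 1.9178


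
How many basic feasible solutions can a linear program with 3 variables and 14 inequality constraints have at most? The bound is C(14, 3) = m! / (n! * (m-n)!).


Each vertex corresponds to some choice of n active constraints out of m, so the number of vertices is at most C(m, n) = m! / (n!(m-n)!).
m = 14, n = 3
Numerator: 14 * 13 * 12
Denominator: 3! = 6
C(14, 3) = 364


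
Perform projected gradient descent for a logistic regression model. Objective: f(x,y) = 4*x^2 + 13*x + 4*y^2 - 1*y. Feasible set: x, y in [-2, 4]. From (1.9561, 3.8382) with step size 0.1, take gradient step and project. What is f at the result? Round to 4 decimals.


Step 1: Compute gradient at (1.9561, 3.8382).
grad_x = 2*4*1.9561 + 13 = 28.6488
grad_y = 2*4*3.8382 - 1 = 29.7056
Step 2: Gradient step.
x_raw = 1.9561 - 0.1*28.6488 = -0.9088
y_raw = 3.8382 - 0.1*29.7056 = 0.8676
Step 3: Project onto [-2, 4].
x_proj = clip(-0.9088) = -0.9088
y_proj = clip(0.8676) = 0.8676
Step 4: Evaluate f.
f(-0.9088, 0.8676) = -6.3671


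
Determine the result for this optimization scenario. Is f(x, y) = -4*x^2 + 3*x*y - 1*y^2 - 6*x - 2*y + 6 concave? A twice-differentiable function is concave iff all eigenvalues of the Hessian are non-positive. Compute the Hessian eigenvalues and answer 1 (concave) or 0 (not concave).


The Hessian of f(x,y) = -4*x^2 + 3*x*y - 1*y^2 - 6*x - 2*y + 6 is:
H = [[-8, 3], [3, -2]]
Trace = -8 - 2 = -10
Determinant = -8*-2 - (3)^2 = 7
Discriminant = (-10)^2 - 4*7 = 72.0
Eigenvalues: lambda_1 = -9.2426, lambda_2 = -0.7574
The function is concave.

1


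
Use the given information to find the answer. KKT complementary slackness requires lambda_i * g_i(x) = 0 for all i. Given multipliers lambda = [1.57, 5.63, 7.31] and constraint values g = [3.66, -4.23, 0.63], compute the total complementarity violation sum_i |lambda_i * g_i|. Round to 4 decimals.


KKT complementary slackness check:
lambda_1 * g_1 = 1.57 * 3.66 = 5.7462
lambda_2 * g_2 = 5.63 * -4.23 = -23.8149
lambda_3 * g_3 = 7.31 * 0.63 = 4.6053
Total violation = 5.7462 + 23.8149 + 4.6053 = 34.1664


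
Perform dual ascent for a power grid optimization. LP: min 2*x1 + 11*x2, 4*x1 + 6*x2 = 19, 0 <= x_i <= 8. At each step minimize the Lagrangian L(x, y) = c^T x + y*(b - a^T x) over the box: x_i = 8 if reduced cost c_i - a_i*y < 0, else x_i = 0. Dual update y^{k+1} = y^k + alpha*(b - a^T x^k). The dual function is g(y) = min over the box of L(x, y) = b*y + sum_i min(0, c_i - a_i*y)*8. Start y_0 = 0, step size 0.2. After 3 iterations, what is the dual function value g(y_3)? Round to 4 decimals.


Dual ascent for LP: min 2*x1 + 11*x2, 4*x1 + 6*x2 = 19, 0 <= x_i <= 8
Step 1: y^k = 0.0, reduced costs: (2.0, 11.0)
  x^k = (0.0, 0.0), subgradient = b - a^T x = 19.0
  y^{k+1} = 0.0 + 0.2*19.0 = 3.8
Step 2: y^k = 3.8, reduced costs: (-13.2, -11.8)
  x^k = (8.0, 8.0), subgradient = b - a^T x = -61.0
  y^{k+1} = 3.8 + 0.2*-61.0 = -8.4
Step 3: y^k = -8.4, reduced costs: (35.6, 61.4)
  x^k = (0.0, 0.0), subgradient = b - a^T x = 19.0
  y^{k+1} = -8.4 + 0.2*19.0 = -4.6
Dual objective at y_3 = -4.6: reduced costs (20.4, 38.6), box minimizer x = (0.0, 0.0)
g(y_3) = b*y + (c1 - a1*y)*x1 + (c2 - a2*y)*x2 = 19*(-4.6) + 20.4*0.0 + 38.6*0.0 = -87.4 + 0.0 + 0.0 = -87.4


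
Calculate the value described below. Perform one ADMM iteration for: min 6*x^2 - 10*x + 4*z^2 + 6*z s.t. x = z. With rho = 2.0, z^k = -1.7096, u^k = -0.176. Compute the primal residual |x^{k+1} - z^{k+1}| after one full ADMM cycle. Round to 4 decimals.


ADMM iteration with rho = 2.0, z^k = -1.7096, u^k = -0.176
Step 1: x-update.
Minimize 6*x^2 - 10*x + (2.0/2)*(x + 1.7096 - 0.176)^2
FOC: (2*6 + 2.0)*x = 10 + 2.0*(-1.7096 + 0.176)
x^{k+1} = 0.4952
Step 2: z-update.
Minimize 4*z^2 + 6*z + (2.0/2)*(0.4952 - z - 0.176)^2
FOC: (2*4 + 2.0)*z = -6 + 2.0*(0.4952 - 0.176)
z^{k+1} = -0.5362
Step 3: u-update.
u^{k+1} = -0.176 + 0.4952 + 0.5362 = 0.8554
Step 4: Primal residual = |0.4952 + 0.5362| = 1.0314


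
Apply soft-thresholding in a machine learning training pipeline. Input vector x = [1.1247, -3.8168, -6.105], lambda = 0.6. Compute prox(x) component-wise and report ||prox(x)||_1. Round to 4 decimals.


Soft-thresholding with lambda = 0.6:
prox(1.1247) = sign(1.1247)*max(|1.1247| - 0.6, 0) = 0.5247
prox(-3.8168) = sign(-3.8168)*max(|-3.8168| - 0.6, 0) = -3.2168
prox(-6.105) = sign(-6.105)*max(|-6.105| - 0.6, 0) = -5.505
prox(x) = [0.5247, -3.2168, -5.505]
||prox(x)||_1 = 0.5247 + 3.2168 + 5.505 = 9.2465


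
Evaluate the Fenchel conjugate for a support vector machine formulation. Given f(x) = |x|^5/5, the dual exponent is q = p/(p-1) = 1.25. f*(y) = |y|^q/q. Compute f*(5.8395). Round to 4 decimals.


The conjugate exponent q satisfies 1/p + 1/q = 1.
p = 5, so q = 5/(5 - 1) = 1.25
|y|^q = 5.8395^1.25 = 9.0776
f*(5.8395) = 9.0776 / 1.25 = 7.2621


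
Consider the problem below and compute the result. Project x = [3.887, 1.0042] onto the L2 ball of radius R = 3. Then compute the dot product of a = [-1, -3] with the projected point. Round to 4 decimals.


Step 1: Compute ||x|| (intermediates to 6 decimals).
||x|| = sqrt(3.887^2 + 1.0042^2) = 4.014622
Step 2: Project.
Since ||x|| > R, scale = R/||x|| = 3/4.014622 = 0.747268, proj(x) = scale * x
proj(x) = [2.904631, 0.750407]
Step 3: Dot product.
a^T * proj(x) = -1*2.904631 - 3*0.750407 = -5.1559


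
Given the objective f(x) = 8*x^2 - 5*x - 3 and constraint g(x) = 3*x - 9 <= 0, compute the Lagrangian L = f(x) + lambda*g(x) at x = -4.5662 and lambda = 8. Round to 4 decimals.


Step 1: Evaluate f(x).
f(-4.5662) = 8*(-4.5662)^2 - 5*(-4.5662) - 3 = 186.6325
Step 2: Evaluate g(x).
g(-4.5662) = 3*-4.5662 - 9 = -22.6986
Step 3: Compute Lagrangian.
L = 186.6325 + 8*-22.6986 = 5.0437


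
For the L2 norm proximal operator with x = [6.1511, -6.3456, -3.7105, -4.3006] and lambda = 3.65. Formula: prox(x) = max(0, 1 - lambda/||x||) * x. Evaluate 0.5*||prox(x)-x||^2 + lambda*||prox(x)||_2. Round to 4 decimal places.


Step 1: Compute ||x||.
||x|| = 10.5055
Step 2: Compute scaling factor.
scale = max(0, 1 - 3.65/10.5055) = 0.6526
Step 3: prox(x) = [4.014, -4.1409, -2.4213, -2.8064]
||prox(x)|| = 6.8555
Step 4: Proximal objective.
0.5*||prox-x||^2 = 6.6613
lambda*||prox|| = 25.0226
Total = 31.6838


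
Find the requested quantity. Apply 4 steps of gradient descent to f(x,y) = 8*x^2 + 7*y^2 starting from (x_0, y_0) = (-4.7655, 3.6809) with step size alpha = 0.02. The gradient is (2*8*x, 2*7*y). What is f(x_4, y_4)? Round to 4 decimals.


Gradient descent on f(x,y) = 8*x^2 + 7*y^2.
Starting point: (-4.7655, 3.6809), alpha = 0.02
Step 1: grad_x = 2*8*-4.7655 = -76.248, grad_y = 2*7*3.6809 = 51.5326
  x_1 = -4.7655 - 0.02*-76.248 = -3.2405
  y_1 = 3.6809 - 0.02*51.5326 = 2.6502
Step 2: grad_x = 2*8*-3.2405 = -51.8486, grad_y = 2*7*2.6502 = 37.1035
  x_2 = -3.2405 - 0.02*-51.8486 = -2.2036
  y_2 = 2.6502 - 0.02*37.1035 = 1.9082
Step 3: grad_x = 2*8*-2.2036 = -35.2571, grad_y = 2*7*1.9082 = 26.7145
  x_3 = -2.2036 - 0.02*-35.2571 = -1.4984
  y_3 = 1.9082 - 0.02*26.7145 = 1.3739
Step 4: grad_x = 2*8*-1.4984 = -23.9748, grad_y = 2*7*1.3739 = 19.2344
  x_4 = -1.4984 - 0.02*-23.9748 = -1.0189
  y_4 = 1.3739 - 0.02*19.2344 = 0.9892
f(-1.0189, 0.9892) = 8*(-1.0189)^2 + 7*0.9892^2 = 15.1554


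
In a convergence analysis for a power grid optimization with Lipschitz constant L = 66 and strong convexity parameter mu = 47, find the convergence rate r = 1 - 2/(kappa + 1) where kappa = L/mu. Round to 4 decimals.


Step 1: Compute the condition number.
kappa = L/mu = 66/47 = 1.4043
Step 2: Compute the convergence rate.
r = 1 - 2/(kappa + 1) = 1 - 2*mu/(L + mu) = (L - mu)/(L + mu) = 19/113 = 0.1681


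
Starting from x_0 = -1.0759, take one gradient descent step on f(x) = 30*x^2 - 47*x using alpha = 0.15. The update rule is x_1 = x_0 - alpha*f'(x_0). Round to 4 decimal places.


We compute the gradient at x_0 and apply the update.
f'(x) = 60*x - 47
f'(-1.0759) = 60*-1.0759 - 47 = -111.554
x_1 = -1.0759 - 0.15*-111.554 = 15.6572


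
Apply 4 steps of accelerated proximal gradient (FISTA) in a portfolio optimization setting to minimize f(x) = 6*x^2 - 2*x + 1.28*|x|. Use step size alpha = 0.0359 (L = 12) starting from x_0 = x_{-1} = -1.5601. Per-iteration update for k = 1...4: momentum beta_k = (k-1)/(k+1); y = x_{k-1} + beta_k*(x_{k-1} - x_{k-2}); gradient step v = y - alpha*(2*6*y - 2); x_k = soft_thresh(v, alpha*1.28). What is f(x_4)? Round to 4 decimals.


FISTA on f(x) = 6*x^2 - 2*x + 1.28*|x|
L = 12, alpha = 0.0359
Iteration 1: beta = 0.0, y = -1.5601 + 0.0*(-1.5601 + 1.5601) = -1.5601
  grad(y) = -20.7212, v = y - alpha*grad = -0.8162
  prox(v) = soft_thresh(-0.8162, 0.046) = -0.7703
Iteration 2: beta = 0.3333, y = -0.7703 + 0.3333*(-0.7703 + 1.5601) = -0.507
  grad(y) = -8.0837, v = y - alpha*grad = -0.2168
  prox(v) = soft_thresh(-0.2168, 0.046) = -0.1708
Iteration 3: beta = 0.5, y = -0.1708 + 0.5*(-0.1708 + 0.7703) = 0.1289
  grad(y) = -0.4532, v = y - alpha*grad = 0.1452
  prox(v) = soft_thresh(0.1452, 0.046) = 0.0992
Iteration 4: beta = 0.6, y = 0.0992 + 0.6*(0.0992 + 0.1708) = 0.2612
  grad(y) = 1.1349, v = y - alpha*grad = 0.2205
  prox(v) = soft_thresh(0.2205, 0.046) = 0.1745
f(x_4) = 6*0.1745^2 - 2*0.1745 + 1.28*|0.1745| = 0.0571


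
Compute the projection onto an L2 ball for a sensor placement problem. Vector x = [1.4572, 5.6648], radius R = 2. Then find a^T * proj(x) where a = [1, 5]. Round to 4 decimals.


Step 1: Compute ||x|| (intermediates to 6 decimals).
||x|| = sqrt(1.4572^2 + 5.6648^2) = 5.849221
Step 2: Project.
Since ||x|| > R, scale = R/||x|| = 2/5.849221 = 0.341926, proj(x) = scale * x
proj(x) = [0.498255, 1.936942]
Step 3: Dot product.
a^T * proj(x) = 1*0.498255 + 5*1.936942 = 10.183


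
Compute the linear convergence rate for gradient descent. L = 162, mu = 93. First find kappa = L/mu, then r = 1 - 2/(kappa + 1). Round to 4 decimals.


Step 1: Compute the condition number.
kappa = L/mu = 162/93 = 1.7419
Step 2: Compute the convergence rate.
r = 1 - 2/(kappa + 1) = 1 - 2*mu/(L + mu) = (L - mu)/(L + mu) = 69/255 = 0.2706


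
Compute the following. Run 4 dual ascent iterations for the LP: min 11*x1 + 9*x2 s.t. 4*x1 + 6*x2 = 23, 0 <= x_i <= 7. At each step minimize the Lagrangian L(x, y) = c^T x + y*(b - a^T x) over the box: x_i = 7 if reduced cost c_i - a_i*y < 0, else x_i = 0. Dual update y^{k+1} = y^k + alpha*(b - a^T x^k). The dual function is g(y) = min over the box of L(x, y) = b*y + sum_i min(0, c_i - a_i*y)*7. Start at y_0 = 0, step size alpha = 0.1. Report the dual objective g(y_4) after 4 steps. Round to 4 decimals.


Dual ascent for LP: min 11*x1 + 9*x2, 4*x1 + 6*x2 = 23, 0 <= x_i <= 7
Step 1: y^k = 0.0, reduced costs: (11.0, 9.0)
  x^k = (0.0, 0.0), subgradient = b - a^T x = 23.0
  y^{k+1} = 0.0 + 0.1*23.0 = 2.3
Step 2: y^k = 2.3, reduced costs: (1.8, -4.8)
  x^k = (0.0, 7.0), subgradient = b - a^T x = -19.0
  y^{k+1} = 2.3 + 0.1*-19.0 = 0.4
Step 3: y^k = 0.4, reduced costs: (9.4, 6.6)
  x^k = (0.0, 0.0), subgradient = b - a^T x = 23.0
  y^{k+1} = 0.4 + 0.1*23.0 = 2.7
Step 4: y^k = 2.7, reduced costs: (0.2, -7.2)
  x^k = (0.0, 7.0), subgradient = b - a^T x = -19.0
  y^{k+1} = 2.7 + 0.1*-19.0 = 0.8
Dual objective at y_4 = 0.8: reduced costs (7.8, 4.2), box minimizer x = (0.0, 0.0)
g(y_4) = b*y + (c1 - a1*y)*x1 + (c2 - a2*y)*x2 = 23*0.8 + 7.8*0.0 + 4.2*0.0 = 18.4 + 0.0 + 0.0 = 18.4


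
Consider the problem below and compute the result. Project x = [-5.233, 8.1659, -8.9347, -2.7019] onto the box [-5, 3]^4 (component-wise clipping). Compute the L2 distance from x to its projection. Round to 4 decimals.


Project each component onto [-5, 3].
clip(-5.233) = -5.0, clip(8.1659) = 3.0, clip(-8.9347) = -5.0, clip(-2.7019) = -2.7019
Projection = [-5.0, 3.0, -5.0, -2.7019]
Squared diffs: [0.0543, 26.6865, 15.4819, 0.0]
Distance = sqrt(42.2227) = 6.4979


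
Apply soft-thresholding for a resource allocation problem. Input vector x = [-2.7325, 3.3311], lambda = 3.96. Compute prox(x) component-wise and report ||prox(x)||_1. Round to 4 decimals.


Soft-thresholding with lambda = 3.96:
prox(-2.7325) = sign(-2.7325)*max(|-2.7325| - 3.96, 0) = 0.0
prox(3.3311) = sign(3.3311)*max(|3.3311| - 3.96, 0) = 0.0
prox(x) = [0.0, 0.0]
||prox(x)||_1 = 0.0 + 0.0 = 0.0


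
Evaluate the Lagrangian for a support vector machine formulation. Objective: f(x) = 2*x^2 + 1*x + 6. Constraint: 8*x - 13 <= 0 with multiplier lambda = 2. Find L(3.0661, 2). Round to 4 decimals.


Step 1: Evaluate f(x).
f(3.0661) = 2*3.0661^2 + 1*3.0661 + 6 = 27.868
Step 2: Evaluate g(x).
g(3.0661) = 8*3.0661 - 13 = 11.5288
Step 3: Compute Lagrangian.
L = 27.868 + 2*11.5288 = 50.9256


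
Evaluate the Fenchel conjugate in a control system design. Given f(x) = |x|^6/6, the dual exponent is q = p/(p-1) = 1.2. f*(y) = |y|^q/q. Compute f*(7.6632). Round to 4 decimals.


The conjugate exponent q satisfies 1/p + 1/q = 1.
p = 6, so q = 6/(6 - 1) = 1.2
|y|^q = 7.6632^1.2 = 11.5157
f*(7.6632) = 11.5157 / 1.2 = 9.5965


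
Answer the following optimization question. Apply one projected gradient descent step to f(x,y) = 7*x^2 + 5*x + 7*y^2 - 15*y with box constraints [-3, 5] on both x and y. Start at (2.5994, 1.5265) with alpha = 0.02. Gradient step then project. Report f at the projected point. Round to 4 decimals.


Step 1: Compute gradient at (2.5994, 1.5265).
grad_x = 2*7*2.5994 + 5 = 41.3916
grad_y = 2*7*1.5265 - 15 = 6.371
Step 2: Gradient step.
x_raw = 2.5994 - 0.02*41.3916 = 1.7716
y_raw = 1.5265 - 0.02*6.371 = 1.3991
Step 3: Project onto [-3, 5].
x_proj = clip(1.7716) = 1.7716
y_proj = clip(1.3991) = 1.3991
Step 4: Evaluate f.
f(1.7716, 1.3991) = 23.5428


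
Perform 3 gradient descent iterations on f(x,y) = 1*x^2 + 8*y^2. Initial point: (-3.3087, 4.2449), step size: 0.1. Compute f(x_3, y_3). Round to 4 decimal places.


Gradient descent on f(x,y) = 1*x^2 + 8*y^2.
Starting point: (-3.3087, 4.2449), alpha = 0.1
Step 1: grad_x = 2*1*-3.3087 = -6.6174, grad_y = 2*8*4.2449 = 67.9184
  x_1 = -3.3087 - 0.1*-6.6174 = -2.647
  y_1 = 4.2449 - 0.1*67.9184 = -2.5469
Step 2: grad_x = 2*1*-2.647 = -5.2939, grad_y = 2*8*-2.5469 = -40.751
  x_2 = -2.647 - 0.1*-5.2939 = -2.1176
  y_2 = -2.5469 - 0.1*-40.751 = 1.5282
Step 3: grad_x = 2*1*-2.1176 = -4.2351, grad_y = 2*8*1.5282 = 24.4506
  x_3 = -2.1176 - 0.1*-4.2351 = -1.6941
  y_3 = 1.5282 - 0.1*24.4506 = -0.9169
f(-1.6941, -0.9169) = 1*(-1.6941)^2 + 8*(-0.9169)^2 = 9.5954


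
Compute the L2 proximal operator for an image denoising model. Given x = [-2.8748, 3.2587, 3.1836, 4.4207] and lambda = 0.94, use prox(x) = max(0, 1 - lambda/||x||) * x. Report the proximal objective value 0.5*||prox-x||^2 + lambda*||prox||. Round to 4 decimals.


Step 1: Compute ||x||.
||x|| = 6.9686
Step 2: Compute scaling factor.
scale = max(0, 1 - 0.94/6.9686) = 0.8651
Step 3: prox(x) = [-2.487, 2.8191, 2.7542, 3.8244]
||prox(x)|| = 6.0286
Step 4: Proximal objective.
0.5*||prox-x||^2 = 0.4418
lambda*||prox|| = 5.6669
Total = 6.1087


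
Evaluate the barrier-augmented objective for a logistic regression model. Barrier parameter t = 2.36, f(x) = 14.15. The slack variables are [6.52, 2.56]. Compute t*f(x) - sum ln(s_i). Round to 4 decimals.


Step 1: Compute log-barrier.
ln values: [1.8749, 0.94]
phi = -(1.8749 + 0.94) = -2.8149
Step 2: Compute augmented objective.
t*f(x) = 2.36*14.15 = 33.394
Total = 33.394 - 2.8149 = 30.5791


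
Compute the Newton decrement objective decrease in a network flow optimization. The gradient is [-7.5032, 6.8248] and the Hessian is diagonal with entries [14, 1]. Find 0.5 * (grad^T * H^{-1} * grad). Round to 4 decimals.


Step 1: H is diagonal, so H^(-1) * g = [-0.5359, 6.8248].
Step 2: g^T H^(-1) g = sum_i g_i^2 / H_ii
  = (-7.5032)^2/14 + (6.8248)^2/1
  = 4.0213 + 46.5779 = 50.5992
Step 3: Objective decrease = 0.5 * g^T H^(-1) g = 25.2996


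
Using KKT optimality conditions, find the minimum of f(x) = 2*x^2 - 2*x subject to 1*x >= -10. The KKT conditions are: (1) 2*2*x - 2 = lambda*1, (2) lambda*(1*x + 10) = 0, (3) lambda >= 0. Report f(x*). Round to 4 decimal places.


Step 1: Try lambda = 0 (constraint inactive).
Stationarity: 2*2*x - 2 = 0
x* = 2/(2*2) = 0.5
Check constraint: 1*0.5 = 0.5 >= -10 -- satisfied.
Step 2: Compute optimal value.
f(x*) = 2*0.5^2 - 2*0.5 = -0.5


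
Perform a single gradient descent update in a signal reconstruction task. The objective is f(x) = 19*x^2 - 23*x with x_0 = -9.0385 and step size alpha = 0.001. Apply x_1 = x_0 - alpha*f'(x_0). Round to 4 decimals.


We compute the gradient at x_0 and apply the update.
f'(x) = 38*x - 23
f'(-9.0385) = 38*-9.0385 - 23 = -366.463
x_1 = -9.0385 - 0.001*-366.463 = -8.672


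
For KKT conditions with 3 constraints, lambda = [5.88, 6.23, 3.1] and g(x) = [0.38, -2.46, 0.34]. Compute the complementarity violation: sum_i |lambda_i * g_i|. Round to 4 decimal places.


KKT complementary slackness check:
lambda_1 * g_1 = 5.88 * 0.38 = 2.2344
lambda_2 * g_2 = 6.23 * -2.46 = -15.3258
lambda_3 * g_3 = 3.1 * 0.34 = 1.054
Total violation = 2.2344 + 15.3258 + 1.054 = 18.6142


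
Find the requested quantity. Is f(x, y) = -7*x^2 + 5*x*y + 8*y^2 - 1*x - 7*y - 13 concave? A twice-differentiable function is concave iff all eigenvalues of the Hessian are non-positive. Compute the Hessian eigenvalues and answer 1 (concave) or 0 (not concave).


The Hessian of f(x,y) = -7*x^2 + 5*x*y + 8*y^2 - 1*x - 7*y - 13 is:
H = [[-14, 5], [5, 16]]
Trace = -14 + 16 = 2
Determinant = -14*16 - (5)^2 = -249
Discriminant = (2)^2 - 4*-249 = 1000.0
Eigenvalues: lambda_1 = -14.8114, lambda_2 = 16.8114
The function is not concave.

0


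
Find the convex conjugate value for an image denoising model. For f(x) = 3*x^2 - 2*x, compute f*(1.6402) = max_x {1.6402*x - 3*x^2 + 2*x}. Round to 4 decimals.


f*(y) = sup_x {y*x - a*x^2 - b*x} = sup_x {(y-b)*x - a*x^2}
FOC: (y - b) - 2a*x = 0 => x* = (y - b)/(2a)
x* = (1.6402 + 2)/(2*3) = 0.6067
f*(1.6402) = (y-b)^2/(4a) = (1.6402 + 2)^2/(4*3)
= 13.2511/12 = 1.1043


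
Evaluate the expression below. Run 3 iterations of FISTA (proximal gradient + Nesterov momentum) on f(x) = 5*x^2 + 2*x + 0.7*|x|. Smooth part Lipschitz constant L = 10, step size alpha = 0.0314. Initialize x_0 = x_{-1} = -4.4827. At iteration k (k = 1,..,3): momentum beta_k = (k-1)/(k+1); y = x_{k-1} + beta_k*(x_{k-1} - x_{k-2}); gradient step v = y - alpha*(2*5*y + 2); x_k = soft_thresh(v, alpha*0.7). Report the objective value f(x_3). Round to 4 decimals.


FISTA on f(x) = 5*x^2 + 2*x + 0.7*|x|
L = 10, alpha = 0.0314
Iteration 1: beta = 0.0, y = -4.4827 + 0.0*(-4.4827 + 4.4827) = -4.4827
  grad(y) = -42.827, v = y - alpha*grad = -3.1379
  prox(v) = soft_thresh(-3.1379, 0.022) = -3.116
Iteration 2: beta = 0.3333, y = -3.116 + 0.3333*(-3.116 + 4.4827) = -2.6604
  grad(y) = -24.6037, v = y - alpha*grad = -1.8878
  prox(v) = soft_thresh(-1.8878, 0.022) = -1.8658
Iteration 3: beta = 0.5, y = -1.8658 + 0.5*(-1.8658 + 3.116) = -1.2408
  grad(y) = -10.4077, v = y - alpha*grad = -0.914
  prox(v) = soft_thresh(-0.914, 0.022) = -0.892
f(x_3) = 5*(-0.892)^2 + 2*(-0.892) + 0.7*|-0.892| = 2.8187


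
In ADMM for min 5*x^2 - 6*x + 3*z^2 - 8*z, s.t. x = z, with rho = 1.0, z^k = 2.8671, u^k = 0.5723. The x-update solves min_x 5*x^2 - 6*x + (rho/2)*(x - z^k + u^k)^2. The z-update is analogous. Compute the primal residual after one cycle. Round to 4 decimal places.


ADMM iteration with rho = 1.0, z^k = 2.8671, u^k = 0.5723
Step 1: x-update.
Minimize 5*x^2 - 6*x + (1.0/2)*(x - 2.8671 + 0.5723)^2
FOC: (2*5 + 1.0)*x = 6 + 1.0*(2.8671 - 0.5723)
x^{k+1} = 0.7541
Step 2: z-update.
Minimize 3*z^2 - 8*z + (1.0/2)*(0.7541 - z + 0.5723)^2
FOC: (2*3 + 1.0)*z = 8 + 1.0*(0.7541 + 0.5723)
z^{k+1} = 1.3323
Step 3: u-update.
u^{k+1} = 0.5723 + 0.7541 - 1.3323 = -0.006
Step 4: Primal residual = |0.7541 - 1.3323| = 0.5783


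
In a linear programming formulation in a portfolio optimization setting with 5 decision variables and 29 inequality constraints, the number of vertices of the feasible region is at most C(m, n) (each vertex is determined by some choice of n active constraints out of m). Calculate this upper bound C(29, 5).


Each vertex corresponds to some choice of n active constraints out of m, so the number of vertices is at most C(m, n) = m! / (n!(m-n)!).
m = 29, n = 5
Numerator: 29 * 28 * 27 * 26 * 25
Denominator: 5! = 120
C(29, 5) = 118755


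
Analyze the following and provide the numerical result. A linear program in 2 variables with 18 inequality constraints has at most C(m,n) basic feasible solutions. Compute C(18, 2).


Each vertex corresponds to some choice of n active constraints out of m, so the number of vertices is at most C(m, n) = m! / (n!(m-n)!).
m = 18, n = 2
Numerator: 18 * 17
Denominator: 2! = 2
C(18, 2) = 153


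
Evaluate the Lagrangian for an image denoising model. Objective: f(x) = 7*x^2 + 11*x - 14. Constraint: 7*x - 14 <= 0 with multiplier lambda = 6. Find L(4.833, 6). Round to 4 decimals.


Step 1: Evaluate f(x).
f(4.833) = 7*4.833^2 + 11*4.833 - 14 = 202.6682
Step 2: Evaluate g(x).
g(4.833) = 7*4.833 - 14 = 19.831
Step 3: Compute Lagrangian.
L = 202.6682 + 6*19.831 = 321.6542


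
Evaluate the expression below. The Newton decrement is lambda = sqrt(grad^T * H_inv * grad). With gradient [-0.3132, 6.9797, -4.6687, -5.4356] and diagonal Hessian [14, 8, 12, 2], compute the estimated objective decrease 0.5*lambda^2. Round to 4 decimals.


Step 1: H is diagonal, so H^(-1) * g = [-0.0224, 0.8725, -0.3891, -2.7178].
Step 2: g^T H^(-1) g = sum_i g_i^2 / H_ii
  = (-0.3132)^2/14 + (6.9797)^2/8 + (-4.6687)^2/12 + (-5.4356)^2/2
  = 0.007 + 6.0895 + 1.8164 + 14.7729 = 22.6858
Step 3: Objective decrease = 0.5 * g^T H^(-1) g = 11.3429


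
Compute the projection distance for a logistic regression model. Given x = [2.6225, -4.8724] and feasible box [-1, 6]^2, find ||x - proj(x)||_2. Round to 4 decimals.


Project each component onto [-1, 6].
clip(2.6225) = 2.6225, clip(-4.8724) = -1.0
Projection = [2.6225, -1.0]
Squared diffs: [0.0, 14.9955]
Distance = sqrt(14.9955) = 3.8724


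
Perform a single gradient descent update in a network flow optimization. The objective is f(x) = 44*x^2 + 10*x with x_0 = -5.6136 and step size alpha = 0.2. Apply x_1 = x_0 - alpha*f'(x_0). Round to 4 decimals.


We compute the gradient at x_0 and apply the update.
f'(x) = 88*x + 10
f'(-5.6136) = 88*-5.6136 + 10 = -483.9968
x_1 = -5.6136 - 0.2*-483.9968 = 91.1858


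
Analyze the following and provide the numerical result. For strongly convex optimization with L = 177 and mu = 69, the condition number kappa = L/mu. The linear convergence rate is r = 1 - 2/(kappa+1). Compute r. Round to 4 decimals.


Step 1: Compute the condition number.
kappa = L/mu = 177/69 = 2.5652
Step 2: Compute the convergence rate.
r = 1 - 2/(kappa + 1) = 1 - 2*mu/(L + mu) = (L - mu)/(L + mu) = 108/246 = 0.439


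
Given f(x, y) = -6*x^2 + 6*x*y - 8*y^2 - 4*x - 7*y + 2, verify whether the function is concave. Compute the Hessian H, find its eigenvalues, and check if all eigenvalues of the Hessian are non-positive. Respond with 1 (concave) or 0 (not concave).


The Hessian of f(x,y) = -6*x^2 + 6*x*y - 8*y^2 - 4*x - 7*y + 2 is:
H = [[-12, 6], [6, -16]]
Trace = -12 - 16 = -28
Determinant = -12*-16 - (6)^2 = 156
Discriminant = (-28)^2 - 4*156 = 160.0
Eigenvalues: lambda_1 = -20.3246, lambda_2 = -7.6754
The function is concave.

1


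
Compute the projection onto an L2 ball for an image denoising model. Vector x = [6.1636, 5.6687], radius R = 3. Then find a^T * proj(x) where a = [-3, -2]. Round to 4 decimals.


Step 1: Compute ||x|| (intermediates to 6 decimals).
||x|| = sqrt(6.1636^2 + 5.6687^2) = 8.374015
Step 2: Project.
Since ||x|| > R, scale = R/||x|| = 3/8.374015 = 0.358251, proj(x) = scale * x
proj(x) = [2.208116, 2.030817]
Step 3: Dot product.
a^T * proj(x) = -3*2.208116 - 2*2.030817 = -10.686


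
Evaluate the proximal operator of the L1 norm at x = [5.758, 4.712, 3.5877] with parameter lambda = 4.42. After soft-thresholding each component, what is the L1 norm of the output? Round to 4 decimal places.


Soft-thresholding with lambda = 4.42:
prox(5.758) = sign(5.758)*max(|5.758| - 4.42, 0) = 1.338
prox(4.712) = sign(4.712)*max(|4.712| - 4.42, 0) = 0.292
prox(3.5877) = sign(3.5877)*max(|3.5877| - 4.42, 0) = 0.0
prox(x) = [1.338, 0.292, 0.0]
||prox(x)||_1 = 1.338 + 0.292 + 0.0 = 1.63


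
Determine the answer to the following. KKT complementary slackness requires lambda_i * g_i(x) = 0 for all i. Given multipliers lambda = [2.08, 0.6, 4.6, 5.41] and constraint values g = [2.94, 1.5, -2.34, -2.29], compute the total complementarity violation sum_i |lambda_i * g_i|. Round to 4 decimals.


KKT complementary slackness check:
lambda_1 * g_1 = 2.08 * 2.94 = 6.1152
lambda_2 * g_2 = 0.6 * 1.5 = 0.9
lambda_3 * g_3 = 4.6 * -2.34 = -10.764
lambda_4 * g_4 = 5.41 * -2.29 = -12.3889
Total violation = 6.1152 + 0.9 + 10.764 + 12.3889 = 30.1681


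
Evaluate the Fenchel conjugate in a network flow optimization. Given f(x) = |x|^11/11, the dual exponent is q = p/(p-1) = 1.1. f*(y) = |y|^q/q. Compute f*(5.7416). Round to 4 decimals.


The conjugate exponent q satisfies 1/p + 1/q = 1.
p = 11, so q = 11/(11 - 1) = 1.1
|y|^q = 5.7416^1.1 = 6.8381
f*(5.7416) = 6.8381 / 1.1 = 6.2165


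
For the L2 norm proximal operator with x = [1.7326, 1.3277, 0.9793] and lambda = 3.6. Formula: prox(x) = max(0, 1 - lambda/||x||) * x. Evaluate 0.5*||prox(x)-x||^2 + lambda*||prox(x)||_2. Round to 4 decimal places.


Step 1: Compute ||x||.
||x|| = 2.3924
Step 2: Compute scaling factor.
scale = max(0, 1 - 3.6/2.3924) = 0.0
Step 3: prox(x) = [0.0, 0.0, 0.0]
||prox(x)|| = 0.0
Step 4: Proximal objective.
0.5*||prox-x||^2 = 2.8619
lambda*||prox|| = 0.0
Total = 2.8619


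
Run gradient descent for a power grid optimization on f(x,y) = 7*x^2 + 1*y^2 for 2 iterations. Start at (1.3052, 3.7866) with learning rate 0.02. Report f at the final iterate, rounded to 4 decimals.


Gradient descent on f(x,y) = 7*x^2 + 1*y^2.
Starting point: (1.3052, 3.7866), alpha = 0.02
Step 1: grad_x = 2*7*1.3052 = 18.2728, grad_y = 2*1*3.7866 = 7.5732
  x_1 = 1.3052 - 0.02*18.2728 = 0.9397
  y_1 = 3.7866 - 0.02*7.5732 = 3.6351
Step 2: grad_x = 2*7*0.9397 = 13.1564, grad_y = 2*1*3.6351 = 7.2703
  x_2 = 0.9397 - 0.02*13.1564 = 0.6766
  y_2 = 3.6351 - 0.02*7.2703 = 3.4897
f(0.6766, 3.4897) = 7*0.6766^2 + 1*3.4897^2 = 15.3829


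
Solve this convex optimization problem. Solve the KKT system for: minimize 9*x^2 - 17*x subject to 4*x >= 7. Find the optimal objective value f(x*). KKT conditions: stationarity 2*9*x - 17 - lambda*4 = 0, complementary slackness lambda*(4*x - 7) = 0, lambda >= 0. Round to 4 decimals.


Step 1: Try lambda = 0 (constraint inactive).
x_unc = 17/(2*9) = 0.9444
Check: 4*0.9444 = 3.7776 < 7 -- violated!
Step 2: Constraint must be active: 4*x = 7
x* = 7/4 = 1.75
lambda = (2*9*1.75 - 17)/4 = 3.625
Step 3: Compute optimal value.
f(x*) = 9*1.75^2 - 17*1.75 = -2.1875


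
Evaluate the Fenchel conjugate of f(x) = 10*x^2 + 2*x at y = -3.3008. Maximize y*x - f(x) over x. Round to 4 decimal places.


f*(y) = sup_x {y*x - a*x^2 - b*x} = sup_x {(y-b)*x - a*x^2}
FOC: (y - b) - 2a*x = 0 => x* = (y - b)/(2a)
x* = (-3.3008 - 2)/(2*10) = -0.265
f*(-3.3008) = (y-b)^2/(4a) = (-3.3008 - 2)^2/(4*10)
= 28.0985/40 = 0.7025


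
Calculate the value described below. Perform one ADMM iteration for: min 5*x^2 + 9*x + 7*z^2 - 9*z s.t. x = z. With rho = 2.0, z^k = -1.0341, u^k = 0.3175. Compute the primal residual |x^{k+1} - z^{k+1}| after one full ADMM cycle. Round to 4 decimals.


ADMM iteration with rho = 2.0, z^k = -1.0341, u^k = 0.3175
Step 1: x-update.
Minimize 5*x^2 + 9*x + (2.0/2)*(x + 1.0341 + 0.3175)^2
FOC: (2*5 + 2.0)*x = -9 + 2.0*(-1.0341 - 0.3175)
x^{k+1} = -0.9753
Step 2: z-update.
Minimize 7*z^2 - 9*z + (2.0/2)*(-0.9753 - z + 0.3175)^2
FOC: (2*7 + 2.0)*z = 9 + 2.0*(-0.9753 + 0.3175)
z^{k+1} = 0.4803
Step 3: u-update.
u^{k+1} = 0.3175 - 0.9753 - 0.4803 = -1.138
Step 4: Primal residual = |-0.9753 - 0.4803| = 1.4555


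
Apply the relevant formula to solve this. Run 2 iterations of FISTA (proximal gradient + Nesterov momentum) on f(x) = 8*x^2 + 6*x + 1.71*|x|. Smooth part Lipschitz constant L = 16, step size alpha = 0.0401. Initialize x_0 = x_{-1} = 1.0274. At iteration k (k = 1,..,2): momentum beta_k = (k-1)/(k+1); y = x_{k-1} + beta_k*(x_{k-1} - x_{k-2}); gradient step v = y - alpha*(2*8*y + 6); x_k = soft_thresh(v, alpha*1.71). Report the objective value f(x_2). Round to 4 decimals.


FISTA on f(x) = 8*x^2 + 6*x + 1.71*|x|
L = 16, alpha = 0.0401
Iteration 1: beta = 0.0, y = 1.0274 + 0.0*(1.0274 - 1.0274) = 1.0274
  grad(y) = 22.4384, v = y - alpha*grad = 0.1276
  prox(v) = soft_thresh(0.1276, 0.0686) = 0.059
Iteration 2: beta = 0.3333, y = 0.059 + 0.3333*(0.059 - 1.0274) = -0.2637
  grad(y) = 1.7802, v = y - alpha*grad = -0.3351
  prox(v) = soft_thresh(-0.3351, 0.0686) = -0.2666
f(x_2) = 8*(-0.2666)^2 + 6*(-0.2666) + 1.71*|-0.2666| = -0.5751
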